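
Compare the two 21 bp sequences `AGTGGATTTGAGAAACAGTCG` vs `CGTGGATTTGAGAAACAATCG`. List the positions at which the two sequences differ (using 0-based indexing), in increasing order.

Scanning 0-based: 0: A/C; 17: G/A.

0, 17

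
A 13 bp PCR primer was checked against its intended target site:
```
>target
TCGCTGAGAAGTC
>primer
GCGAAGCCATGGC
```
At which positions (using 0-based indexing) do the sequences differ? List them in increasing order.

0, 3, 4, 6, 7, 9, 11

Differences at position 0 (T→G), position 3 (C→A), position 4 (T→A), position 6 (A→C), position 7 (G→C), position 9 (A→T), position 11 (T→G).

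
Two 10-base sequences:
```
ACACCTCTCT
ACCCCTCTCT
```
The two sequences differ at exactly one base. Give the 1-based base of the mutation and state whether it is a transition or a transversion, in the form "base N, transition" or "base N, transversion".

base 3, transversion

Base 3 changes A→C. A is a purine and C is a pyrimidine, so this is a transversion.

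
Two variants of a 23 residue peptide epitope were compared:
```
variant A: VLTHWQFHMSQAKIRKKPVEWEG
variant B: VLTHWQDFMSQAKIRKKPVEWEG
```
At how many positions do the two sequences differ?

2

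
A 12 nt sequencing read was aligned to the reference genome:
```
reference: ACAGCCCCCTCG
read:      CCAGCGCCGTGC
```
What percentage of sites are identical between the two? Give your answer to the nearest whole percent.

58%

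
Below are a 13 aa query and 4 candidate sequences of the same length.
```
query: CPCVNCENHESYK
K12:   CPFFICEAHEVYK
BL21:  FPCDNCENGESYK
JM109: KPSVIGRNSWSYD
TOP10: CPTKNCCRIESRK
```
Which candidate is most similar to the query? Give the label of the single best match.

Hamming distances to query — K12: 5; BL21: 3; JM109: 8; TOP10: 6.
Smallest is BL21 with 3 mismatches.

BL21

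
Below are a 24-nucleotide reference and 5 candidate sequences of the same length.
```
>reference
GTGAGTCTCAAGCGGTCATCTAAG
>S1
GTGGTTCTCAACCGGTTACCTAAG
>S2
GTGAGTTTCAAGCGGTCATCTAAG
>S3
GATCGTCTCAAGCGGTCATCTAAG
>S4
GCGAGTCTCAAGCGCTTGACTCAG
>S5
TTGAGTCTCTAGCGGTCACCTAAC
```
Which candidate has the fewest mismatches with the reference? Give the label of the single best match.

S2

Hamming distances to reference — S1: 5; S2: 1; S3: 3; S4: 6; S5: 4.
Smallest is S2 with 1 mismatch.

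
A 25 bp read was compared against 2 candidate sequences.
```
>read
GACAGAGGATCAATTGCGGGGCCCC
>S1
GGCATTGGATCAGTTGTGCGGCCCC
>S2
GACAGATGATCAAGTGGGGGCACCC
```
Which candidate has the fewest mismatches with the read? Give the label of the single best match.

S2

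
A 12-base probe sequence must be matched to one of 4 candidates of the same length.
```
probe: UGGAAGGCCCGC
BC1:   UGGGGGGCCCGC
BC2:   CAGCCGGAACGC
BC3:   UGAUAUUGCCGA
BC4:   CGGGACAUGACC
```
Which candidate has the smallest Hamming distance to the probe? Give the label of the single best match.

BC1

BC1 differs at 2 sites; BC2 differs at 6 sites; BC3 differs at 6 sites; BC4 differs at 8 sites. The closest is BC1.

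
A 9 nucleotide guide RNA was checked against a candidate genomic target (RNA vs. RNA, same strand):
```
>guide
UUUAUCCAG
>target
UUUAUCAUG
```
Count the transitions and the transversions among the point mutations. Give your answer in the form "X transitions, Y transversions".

Transitions (purine↔purine or pyrimidine↔pyrimidine): none.
Transversions (purine↔pyrimidine): 7 C→A, 8 A→U.

0 transitions, 2 transversions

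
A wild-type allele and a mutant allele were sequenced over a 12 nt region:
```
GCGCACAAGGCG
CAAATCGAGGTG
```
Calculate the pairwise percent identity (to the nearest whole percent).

42%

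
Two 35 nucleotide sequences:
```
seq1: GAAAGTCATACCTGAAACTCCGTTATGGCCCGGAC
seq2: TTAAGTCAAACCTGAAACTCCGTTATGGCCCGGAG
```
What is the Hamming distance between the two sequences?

4

Mismatches (1-based): position 1: G→T; position 2: A→T; position 9: T→A; position 35: C→G.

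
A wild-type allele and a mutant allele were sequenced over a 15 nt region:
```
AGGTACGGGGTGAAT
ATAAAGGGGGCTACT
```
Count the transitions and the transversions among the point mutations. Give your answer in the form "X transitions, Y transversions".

Mismatches (1-based):
base 2: G→T (purine→pyrimidine, transversion)
base 3: G→A (purine→purine, transition)
base 4: T→A (pyrimidine→purine, transversion)
base 6: C→G (pyrimidine→purine, transversion)
base 11: T→C (pyrimidine→pyrimidine, transition)
base 12: G→T (purine→pyrimidine, transversion)
base 14: A→C (purine→pyrimidine, transversion)

2 transitions, 5 transversions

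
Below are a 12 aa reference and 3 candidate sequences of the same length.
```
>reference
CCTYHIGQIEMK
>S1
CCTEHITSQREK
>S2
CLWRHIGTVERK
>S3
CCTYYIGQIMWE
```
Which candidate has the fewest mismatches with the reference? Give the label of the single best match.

S3

Hamming distances to reference — S1: 6; S2: 6; S3: 4.
Smallest is S3 with 4 mismatches.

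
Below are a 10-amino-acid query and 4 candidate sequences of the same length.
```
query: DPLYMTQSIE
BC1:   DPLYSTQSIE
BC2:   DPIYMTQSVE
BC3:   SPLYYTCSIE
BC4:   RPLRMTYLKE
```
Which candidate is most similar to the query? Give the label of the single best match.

Hamming distances to query — BC1: 1; BC2: 2; BC3: 3; BC4: 5.
Smallest is BC1 with 1 mismatch.

BC1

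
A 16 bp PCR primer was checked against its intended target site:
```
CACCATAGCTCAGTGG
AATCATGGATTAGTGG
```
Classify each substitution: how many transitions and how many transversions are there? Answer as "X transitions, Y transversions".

3 transitions, 2 transversions

Transitions (purine↔purine or pyrimidine↔pyrimidine): 3 C→T, 7 A→G, 11 C→T.
Transversions (purine↔pyrimidine): 1 C→A, 9 C→A.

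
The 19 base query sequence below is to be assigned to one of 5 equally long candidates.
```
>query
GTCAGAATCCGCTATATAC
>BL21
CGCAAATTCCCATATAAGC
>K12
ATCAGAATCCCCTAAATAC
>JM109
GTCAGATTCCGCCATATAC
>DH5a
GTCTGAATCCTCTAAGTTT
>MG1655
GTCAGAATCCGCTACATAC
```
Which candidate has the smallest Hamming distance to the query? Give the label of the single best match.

Hamming distances to query — BL21: 8; K12: 3; JM109: 2; DH5a: 6; MG1655: 1.
Smallest is MG1655 with 1 mismatch.

MG1655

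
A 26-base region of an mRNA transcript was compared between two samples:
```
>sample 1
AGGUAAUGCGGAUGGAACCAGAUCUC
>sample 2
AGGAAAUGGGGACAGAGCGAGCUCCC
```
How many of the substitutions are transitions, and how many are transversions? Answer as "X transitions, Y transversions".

4 transitions, 4 transversions

Transitions (purine↔purine or pyrimidine↔pyrimidine): 13 U→C, 14 G→A, 17 A→G, 25 U→C.
Transversions (purine↔pyrimidine): 4 U→A, 9 C→G, 19 C→G, 22 A→C.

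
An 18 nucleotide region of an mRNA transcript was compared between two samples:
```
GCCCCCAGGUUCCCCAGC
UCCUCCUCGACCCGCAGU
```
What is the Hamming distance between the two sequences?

The sequences differ at sites 1, 4, 7, 8, 10, 11, 14, 18 (1-based) — 8 in total.

8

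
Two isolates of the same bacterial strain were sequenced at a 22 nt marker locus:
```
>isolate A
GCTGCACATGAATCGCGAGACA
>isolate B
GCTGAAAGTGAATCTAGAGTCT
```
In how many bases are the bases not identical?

7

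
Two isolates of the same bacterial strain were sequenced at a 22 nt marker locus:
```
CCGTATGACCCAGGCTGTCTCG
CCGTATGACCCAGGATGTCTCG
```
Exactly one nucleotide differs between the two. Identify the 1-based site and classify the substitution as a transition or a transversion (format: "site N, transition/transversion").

site 15, transversion

Site 15 changes C→A. C is a pyrimidine and A is a purine, so this is a transversion.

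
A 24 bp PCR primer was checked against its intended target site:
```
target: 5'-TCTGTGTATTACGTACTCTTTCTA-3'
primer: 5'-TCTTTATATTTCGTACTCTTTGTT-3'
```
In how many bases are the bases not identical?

Comparing position by position, 5 bases differ: 4 (G/T), 6 (G/A), 11 (A/T), 22 (C/G), 24 (A/T).

5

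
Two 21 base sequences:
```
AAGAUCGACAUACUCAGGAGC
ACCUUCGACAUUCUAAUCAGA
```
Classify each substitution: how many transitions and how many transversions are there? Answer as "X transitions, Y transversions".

0 transitions, 8 transversions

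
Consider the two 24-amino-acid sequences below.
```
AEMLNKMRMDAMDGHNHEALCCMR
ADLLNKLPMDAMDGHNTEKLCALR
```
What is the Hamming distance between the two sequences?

8

Comparing position by position, 8 positions differ: 2 (E/D), 3 (M/L), 7 (M/L), 8 (R/P), 17 (H/T), 19 (A/K), 22 (C/A), 23 (M/L).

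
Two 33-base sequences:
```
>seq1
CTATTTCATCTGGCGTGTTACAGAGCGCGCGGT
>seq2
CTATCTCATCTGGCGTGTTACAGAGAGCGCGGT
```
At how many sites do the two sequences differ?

2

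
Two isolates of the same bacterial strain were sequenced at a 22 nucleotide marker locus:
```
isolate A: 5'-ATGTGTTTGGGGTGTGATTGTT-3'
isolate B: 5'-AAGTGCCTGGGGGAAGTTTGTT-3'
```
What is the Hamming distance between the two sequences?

7

Mismatches (1-based): position 2: T→A; position 6: T→C; position 7: T→C; position 13: T→G; position 14: G→A; position 15: T→A; position 17: A→T.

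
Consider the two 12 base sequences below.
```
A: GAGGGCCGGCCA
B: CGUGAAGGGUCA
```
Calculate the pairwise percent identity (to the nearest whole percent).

42%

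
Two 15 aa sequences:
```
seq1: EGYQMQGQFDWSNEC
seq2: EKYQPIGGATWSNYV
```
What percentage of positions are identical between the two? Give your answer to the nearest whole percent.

Mismatches at positions 2, 5, 6, 8, 9, 10, 14, 15 (1-based): 8 of 15.
Identical positions: 7/15 = 46.67% → 47%.

47%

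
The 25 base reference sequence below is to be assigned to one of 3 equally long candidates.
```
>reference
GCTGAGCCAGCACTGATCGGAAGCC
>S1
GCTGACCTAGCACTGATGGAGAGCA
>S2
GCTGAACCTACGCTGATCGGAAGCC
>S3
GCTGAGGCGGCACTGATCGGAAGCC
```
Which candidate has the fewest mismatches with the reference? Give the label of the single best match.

S3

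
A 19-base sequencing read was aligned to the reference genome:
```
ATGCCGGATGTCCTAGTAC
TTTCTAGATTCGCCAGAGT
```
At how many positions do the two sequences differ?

11

The sequences differ at positions 1, 3, 5, 6, 10, 11, 12, 14, 17, 18, 19 (1-based) — 11 in total.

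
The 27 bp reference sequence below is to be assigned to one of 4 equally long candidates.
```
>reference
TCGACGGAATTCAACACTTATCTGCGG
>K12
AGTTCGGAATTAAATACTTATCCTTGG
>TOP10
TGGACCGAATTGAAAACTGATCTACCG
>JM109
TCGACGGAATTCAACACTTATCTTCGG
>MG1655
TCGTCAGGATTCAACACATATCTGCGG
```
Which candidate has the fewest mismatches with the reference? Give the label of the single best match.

JM109

Hamming distances to reference — K12: 9; TOP10: 7; JM109: 1; MG1655: 4.
Smallest is JM109 with 1 mismatch.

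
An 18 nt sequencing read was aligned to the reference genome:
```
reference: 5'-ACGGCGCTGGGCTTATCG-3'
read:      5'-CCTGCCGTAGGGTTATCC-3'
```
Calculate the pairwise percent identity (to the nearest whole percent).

Mismatches at positions 1, 3, 6, 7, 9, 12, 18 (1-based): 7 of 18.
Identical positions: 11/18 = 61.11% → 61%.

61%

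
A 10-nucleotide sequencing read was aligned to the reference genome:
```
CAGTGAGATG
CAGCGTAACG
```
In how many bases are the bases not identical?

Comparing position by position, 4 bases differ: 4 (T/C), 6 (A/T), 7 (G/A), 9 (T/C).

4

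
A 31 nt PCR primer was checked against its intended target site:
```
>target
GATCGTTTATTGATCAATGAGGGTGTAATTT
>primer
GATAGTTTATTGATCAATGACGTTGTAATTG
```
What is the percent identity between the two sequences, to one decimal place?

Mismatches at positions 4, 21, 23, 31 (1-based): 4 of 31.
Identical positions: 27/31 = 87.1% → 87.1%.

87.1%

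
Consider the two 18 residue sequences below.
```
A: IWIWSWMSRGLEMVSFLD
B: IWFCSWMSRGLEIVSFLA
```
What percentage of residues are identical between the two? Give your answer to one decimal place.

4 positions differ (3, 4, 13, 18), so 14 of 18 match: 14/18 = 77.78%.

77.8%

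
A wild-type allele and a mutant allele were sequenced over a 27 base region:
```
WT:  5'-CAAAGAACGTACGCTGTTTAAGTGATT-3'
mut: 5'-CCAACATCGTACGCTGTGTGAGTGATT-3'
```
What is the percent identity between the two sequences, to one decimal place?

81.5%

5 positions differ (2, 5, 7, 18, 20), so 22 of 27 match: 22/27 = 81.48%.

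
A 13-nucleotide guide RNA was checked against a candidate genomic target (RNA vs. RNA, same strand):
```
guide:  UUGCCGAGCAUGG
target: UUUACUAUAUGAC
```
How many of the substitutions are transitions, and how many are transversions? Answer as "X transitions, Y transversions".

1 transition, 8 transversions

Mismatches (1-based):
site 3: G→U (purine→pyrimidine, transversion)
site 4: C→A (pyrimidine→purine, transversion)
site 6: G→U (purine→pyrimidine, transversion)
site 8: G→U (purine→pyrimidine, transversion)
site 9: C→A (pyrimidine→purine, transversion)
site 10: A→U (purine→pyrimidine, transversion)
site 11: U→G (pyrimidine→purine, transversion)
site 12: G→A (purine→purine, transition)
site 13: G→C (purine→pyrimidine, transversion)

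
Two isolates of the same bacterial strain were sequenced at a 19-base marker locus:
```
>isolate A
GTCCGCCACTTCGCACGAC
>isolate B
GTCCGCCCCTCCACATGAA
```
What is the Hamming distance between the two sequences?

Comparing position by position, 5 bases differ: 8 (A/C), 11 (T/C), 13 (G/A), 16 (C/T), 19 (C/A).

5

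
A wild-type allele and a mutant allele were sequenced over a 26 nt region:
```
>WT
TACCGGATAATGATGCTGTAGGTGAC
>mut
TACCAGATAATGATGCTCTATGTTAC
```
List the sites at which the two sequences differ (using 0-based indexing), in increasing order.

Differences at site 4 (G→A), site 17 (G→C), site 20 (G→T), site 23 (G→T).

4, 17, 20, 23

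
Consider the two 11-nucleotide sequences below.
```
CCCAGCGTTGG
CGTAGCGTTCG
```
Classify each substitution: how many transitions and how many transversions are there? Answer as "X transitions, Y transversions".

Mismatches (1-based):
site 2: C→G (pyrimidine→purine, transversion)
site 3: C→T (pyrimidine→pyrimidine, transition)
site 10: G→C (purine→pyrimidine, transversion)

1 transition, 2 transversions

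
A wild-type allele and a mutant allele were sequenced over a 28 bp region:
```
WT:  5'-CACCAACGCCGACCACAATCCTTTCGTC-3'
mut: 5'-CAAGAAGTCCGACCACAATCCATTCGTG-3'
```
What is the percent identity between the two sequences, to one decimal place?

6 positions differ (3, 4, 7, 8, 22, 28), so 22 of 28 match: 22/28 = 78.57%.

78.6%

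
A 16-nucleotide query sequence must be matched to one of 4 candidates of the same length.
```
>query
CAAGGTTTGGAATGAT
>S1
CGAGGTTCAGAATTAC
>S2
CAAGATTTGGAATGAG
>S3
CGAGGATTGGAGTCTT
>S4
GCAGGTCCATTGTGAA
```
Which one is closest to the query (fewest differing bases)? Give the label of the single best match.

Hamming distances to query — S1: 5; S2: 2; S3: 5; S4: 9.
Smallest is S2 with 2 mismatches.

S2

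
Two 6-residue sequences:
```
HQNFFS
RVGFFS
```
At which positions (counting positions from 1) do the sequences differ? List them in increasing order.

Differences at position 1 (H→R), position 2 (Q→V), position 3 (N→G).

1, 2, 3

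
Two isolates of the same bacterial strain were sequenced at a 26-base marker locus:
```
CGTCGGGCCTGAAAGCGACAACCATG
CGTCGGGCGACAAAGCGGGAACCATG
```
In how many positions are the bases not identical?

5

Comparing position by position, 5 positions differ: 9 (C/G), 10 (T/A), 11 (G/C), 18 (A/G), 19 (C/G).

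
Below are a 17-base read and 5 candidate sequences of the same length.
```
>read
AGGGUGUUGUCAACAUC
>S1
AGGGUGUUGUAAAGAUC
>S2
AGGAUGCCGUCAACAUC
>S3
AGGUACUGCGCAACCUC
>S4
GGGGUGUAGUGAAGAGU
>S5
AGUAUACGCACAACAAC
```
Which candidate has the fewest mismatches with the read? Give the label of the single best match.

S1

Hamming distances to read — S1: 2; S2: 3; S3: 7; S4: 6; S5: 8.
Smallest is S1 with 2 mismatches.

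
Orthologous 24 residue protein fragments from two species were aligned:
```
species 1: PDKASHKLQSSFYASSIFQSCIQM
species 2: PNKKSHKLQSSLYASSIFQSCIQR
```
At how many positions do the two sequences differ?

4

Mismatches (1-based): position 2: D→N; position 4: A→K; position 12: F→L; position 24: M→R.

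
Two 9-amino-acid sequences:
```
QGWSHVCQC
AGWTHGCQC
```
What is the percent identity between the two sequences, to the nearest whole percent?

Mismatches at positions 1, 4, 6 (1-based): 3 of 9.
Identical positions: 6/9 = 66.67% → 67%.

67%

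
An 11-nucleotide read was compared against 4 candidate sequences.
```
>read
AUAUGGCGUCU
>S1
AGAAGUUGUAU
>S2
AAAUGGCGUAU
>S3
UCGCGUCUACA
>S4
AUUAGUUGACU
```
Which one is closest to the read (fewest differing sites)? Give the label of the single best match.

S2

S1 differs at 5 sites; S2 differs at 2 sites; S3 differs at 8 sites; S4 differs at 5 sites. The closest is S2.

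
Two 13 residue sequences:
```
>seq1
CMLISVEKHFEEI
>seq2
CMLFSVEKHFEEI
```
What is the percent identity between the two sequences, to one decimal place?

92.3%

1 position differs (4), so 12 of 13 match: 12/13 = 92.31%.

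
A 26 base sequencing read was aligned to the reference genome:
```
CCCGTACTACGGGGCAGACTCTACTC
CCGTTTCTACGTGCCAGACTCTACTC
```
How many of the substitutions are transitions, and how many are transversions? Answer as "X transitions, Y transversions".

0 transitions, 5 transversions

Transitions (purine↔purine or pyrimidine↔pyrimidine): none.
Transversions (purine↔pyrimidine): 3 C→G, 4 G→T, 6 A→T, 12 G→T, 14 G→C.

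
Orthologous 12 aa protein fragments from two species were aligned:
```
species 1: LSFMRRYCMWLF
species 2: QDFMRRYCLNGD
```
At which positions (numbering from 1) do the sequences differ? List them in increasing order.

1, 2, 9, 10, 11, 12

Differences at position 1 (L→Q), position 2 (S→D), position 9 (M→L), position 10 (W→N), position 11 (L→G), position 12 (F→D).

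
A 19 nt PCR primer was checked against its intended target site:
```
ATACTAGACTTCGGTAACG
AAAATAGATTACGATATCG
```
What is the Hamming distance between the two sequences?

Mismatches (1-based): position 2: T→A; position 4: C→A; position 9: C→T; position 11: T→A; position 14: G→A; position 17: A→T.

6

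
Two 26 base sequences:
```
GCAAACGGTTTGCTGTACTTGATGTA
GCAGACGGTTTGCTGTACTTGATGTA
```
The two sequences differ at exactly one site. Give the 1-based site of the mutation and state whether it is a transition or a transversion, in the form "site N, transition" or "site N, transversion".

The sequences differ only at site 4: A→G (purine→purine), a transition.

site 4, transition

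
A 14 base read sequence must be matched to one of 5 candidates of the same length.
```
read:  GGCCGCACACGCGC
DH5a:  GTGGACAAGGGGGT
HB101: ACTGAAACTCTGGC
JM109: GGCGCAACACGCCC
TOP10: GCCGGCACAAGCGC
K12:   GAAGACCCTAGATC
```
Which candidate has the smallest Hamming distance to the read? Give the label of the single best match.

TOP10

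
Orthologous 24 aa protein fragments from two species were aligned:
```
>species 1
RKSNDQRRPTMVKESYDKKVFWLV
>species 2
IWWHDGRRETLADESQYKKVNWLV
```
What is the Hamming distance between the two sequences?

Comparing position by position, 12 residues differ: 1 (R/I), 2 (K/W), 3 (S/W), 4 (N/H), 6 (Q/G), 9 (P/E), 11 (M/L), 12 (V/A), 13 (K/D), 16 (Y/Q), 17 (D/Y), 21 (F/N).

12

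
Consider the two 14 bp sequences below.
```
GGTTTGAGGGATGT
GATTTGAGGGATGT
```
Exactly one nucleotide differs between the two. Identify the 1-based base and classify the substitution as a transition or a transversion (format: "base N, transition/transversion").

base 2, transition

Base 2 changes G→A. G is a purine and A is a purine, so this is a transition.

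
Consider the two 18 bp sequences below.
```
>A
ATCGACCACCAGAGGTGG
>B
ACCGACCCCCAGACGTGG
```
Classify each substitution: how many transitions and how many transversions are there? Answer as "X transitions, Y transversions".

Transitions (purine↔purine or pyrimidine↔pyrimidine): 2 T→C.
Transversions (purine↔pyrimidine): 8 A→C, 14 G→C.

1 transition, 2 transversions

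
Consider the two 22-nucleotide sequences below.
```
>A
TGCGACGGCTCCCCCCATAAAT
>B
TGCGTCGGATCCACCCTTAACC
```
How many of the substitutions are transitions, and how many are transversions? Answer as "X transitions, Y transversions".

1 transition, 5 transversions

Mismatches (1-based):
site 5: A→T (purine→pyrimidine, transversion)
site 9: C→A (pyrimidine→purine, transversion)
site 13: C→A (pyrimidine→purine, transversion)
site 17: A→T (purine→pyrimidine, transversion)
site 21: A→C (purine→pyrimidine, transversion)
site 22: T→C (pyrimidine→pyrimidine, transition)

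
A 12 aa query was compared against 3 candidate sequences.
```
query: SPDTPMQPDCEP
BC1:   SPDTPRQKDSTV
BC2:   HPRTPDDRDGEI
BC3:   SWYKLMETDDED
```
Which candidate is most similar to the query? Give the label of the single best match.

Hamming distances to query — BC1: 5; BC2: 7; BC3: 8.
Smallest is BC1 with 5 mismatches.

BC1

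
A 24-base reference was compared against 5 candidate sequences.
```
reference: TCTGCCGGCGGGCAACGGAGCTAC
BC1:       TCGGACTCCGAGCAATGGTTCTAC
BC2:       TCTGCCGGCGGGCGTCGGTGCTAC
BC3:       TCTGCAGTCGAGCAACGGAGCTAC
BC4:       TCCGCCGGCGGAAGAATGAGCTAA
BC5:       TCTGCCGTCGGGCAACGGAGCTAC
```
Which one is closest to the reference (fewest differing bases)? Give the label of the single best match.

Hamming distances to reference — BC1: 8; BC2: 3; BC3: 3; BC4: 7; BC5: 1.
Smallest is BC5 with 1 mismatch.

BC5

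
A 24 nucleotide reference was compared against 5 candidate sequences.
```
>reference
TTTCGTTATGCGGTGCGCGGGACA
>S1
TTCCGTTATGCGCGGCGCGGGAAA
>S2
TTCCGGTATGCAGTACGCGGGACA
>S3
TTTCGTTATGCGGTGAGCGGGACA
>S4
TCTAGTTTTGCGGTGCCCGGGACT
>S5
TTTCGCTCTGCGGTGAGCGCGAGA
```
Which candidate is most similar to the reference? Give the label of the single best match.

S3

S1 differs at 4 bases; S2 differs at 4 bases; S3 differs at 1 base; S4 differs at 5 bases; S5 differs at 5 bases. The closest is S3.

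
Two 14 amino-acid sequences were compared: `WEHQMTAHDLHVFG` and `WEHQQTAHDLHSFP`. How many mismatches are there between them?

Comparing position by position, 3 positions differ: 5 (M/Q), 12 (V/S), 14 (G/P).

3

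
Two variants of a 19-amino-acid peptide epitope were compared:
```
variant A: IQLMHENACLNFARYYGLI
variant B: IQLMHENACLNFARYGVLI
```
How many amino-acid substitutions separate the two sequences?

2

Comparing position by position, 2 residues differ: 16 (Y/G), 17 (G/V).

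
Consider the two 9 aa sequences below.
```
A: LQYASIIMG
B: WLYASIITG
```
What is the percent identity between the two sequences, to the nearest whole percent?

67%

3 positions differ (1, 2, 8), so 6 of 9 match: 6/9 = 66.67%.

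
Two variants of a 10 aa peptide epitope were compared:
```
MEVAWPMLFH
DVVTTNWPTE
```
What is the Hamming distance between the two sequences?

Comparing position by position, 9 positions differ: 1 (M/D), 2 (E/V), 4 (A/T), 5 (W/T), 6 (P/N), 7 (M/W), 8 (L/P), 9 (F/T), 10 (H/E).

9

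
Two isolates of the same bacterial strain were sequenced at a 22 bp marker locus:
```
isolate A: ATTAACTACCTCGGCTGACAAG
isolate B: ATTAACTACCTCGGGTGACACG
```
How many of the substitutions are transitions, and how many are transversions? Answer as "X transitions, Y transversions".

0 transitions, 2 transversions

Transitions (purine↔purine or pyrimidine↔pyrimidine): none.
Transversions (purine↔pyrimidine): 15 C→G, 21 A→C.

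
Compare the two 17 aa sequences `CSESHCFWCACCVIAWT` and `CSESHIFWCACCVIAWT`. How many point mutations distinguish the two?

1

Mismatches (1-based): position 6: C→I.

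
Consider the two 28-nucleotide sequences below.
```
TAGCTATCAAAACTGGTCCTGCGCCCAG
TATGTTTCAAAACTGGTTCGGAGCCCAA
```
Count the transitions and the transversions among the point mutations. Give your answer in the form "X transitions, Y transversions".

Transitions (purine↔purine or pyrimidine↔pyrimidine): 18 C→T, 28 G→A.
Transversions (purine↔pyrimidine): 3 G→T, 4 C→G, 6 A→T, 20 T→G, 22 C→A.

2 transitions, 5 transversions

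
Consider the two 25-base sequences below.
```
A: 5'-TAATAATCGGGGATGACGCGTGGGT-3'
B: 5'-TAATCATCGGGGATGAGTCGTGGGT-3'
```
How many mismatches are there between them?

3

The sequences differ at positions 5, 17, 18 (1-based) — 3 in total.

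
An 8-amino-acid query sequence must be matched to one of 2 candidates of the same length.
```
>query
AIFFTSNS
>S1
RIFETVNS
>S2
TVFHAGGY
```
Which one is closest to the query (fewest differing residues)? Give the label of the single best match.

S1 differs at 3 residues; S2 differs at 7 residues. The closest is S1.

S1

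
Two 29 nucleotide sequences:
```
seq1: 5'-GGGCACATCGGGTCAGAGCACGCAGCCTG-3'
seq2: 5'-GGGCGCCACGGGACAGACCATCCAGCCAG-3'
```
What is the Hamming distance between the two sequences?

8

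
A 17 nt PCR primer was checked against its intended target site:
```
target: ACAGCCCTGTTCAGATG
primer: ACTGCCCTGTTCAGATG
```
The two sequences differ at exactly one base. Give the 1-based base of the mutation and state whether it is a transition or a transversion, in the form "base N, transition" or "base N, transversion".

Base 3 changes A→T. A is a purine and T is a pyrimidine, so this is a transversion.

base 3, transversion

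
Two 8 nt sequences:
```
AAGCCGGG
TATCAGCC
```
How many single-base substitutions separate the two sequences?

Comparing position by position, 5 sites differ: 1 (A/T), 3 (G/T), 5 (C/A), 7 (G/C), 8 (G/C).

5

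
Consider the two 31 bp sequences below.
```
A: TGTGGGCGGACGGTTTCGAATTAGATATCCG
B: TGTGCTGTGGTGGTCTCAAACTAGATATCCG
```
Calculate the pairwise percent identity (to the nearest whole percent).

Mismatches at positions 5, 6, 7, 8, 10, 11, 15, 18, 21 (1-based): 9 of 31.
Identical positions: 22/31 = 70.97% → 71%.

71%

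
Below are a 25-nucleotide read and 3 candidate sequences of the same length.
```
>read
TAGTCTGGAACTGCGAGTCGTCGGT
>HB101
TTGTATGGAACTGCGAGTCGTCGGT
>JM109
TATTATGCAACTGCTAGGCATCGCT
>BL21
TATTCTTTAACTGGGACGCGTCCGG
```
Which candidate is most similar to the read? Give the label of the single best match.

HB101 differs at 2 positions; JM109 differs at 7 positions; BL21 differs at 8 positions. The closest is HB101.

HB101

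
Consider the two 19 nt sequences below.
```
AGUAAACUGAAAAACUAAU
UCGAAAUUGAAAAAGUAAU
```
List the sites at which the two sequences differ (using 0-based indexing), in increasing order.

Differences at site 0 (A→U), site 1 (G→C), site 2 (U→G), site 6 (C→U), site 14 (C→G).

0, 1, 2, 6, 14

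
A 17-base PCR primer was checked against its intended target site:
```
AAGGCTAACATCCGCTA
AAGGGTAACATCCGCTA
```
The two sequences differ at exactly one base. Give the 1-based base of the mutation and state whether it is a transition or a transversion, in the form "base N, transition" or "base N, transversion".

base 5, transversion

The sequences differ only at base 5: C→G (pyrimidine→purine), a transversion.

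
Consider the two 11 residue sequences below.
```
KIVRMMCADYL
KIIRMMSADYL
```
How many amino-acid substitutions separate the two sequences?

The sequences differ at positions 3, 7 (1-based) — 2 in total.

2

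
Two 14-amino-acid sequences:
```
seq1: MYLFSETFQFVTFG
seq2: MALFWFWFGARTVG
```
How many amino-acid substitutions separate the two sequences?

Comparing position by position, 8 positions differ: 2 (Y/A), 5 (S/W), 6 (E/F), 7 (T/W), 9 (Q/G), 10 (F/A), 11 (V/R), 13 (F/V).

8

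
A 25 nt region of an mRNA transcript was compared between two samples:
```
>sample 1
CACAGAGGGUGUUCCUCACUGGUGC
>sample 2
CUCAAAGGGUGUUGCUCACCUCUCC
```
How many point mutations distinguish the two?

The sequences differ at positions 2, 5, 14, 20, 21, 22, 24 (1-based) — 7 in total.

7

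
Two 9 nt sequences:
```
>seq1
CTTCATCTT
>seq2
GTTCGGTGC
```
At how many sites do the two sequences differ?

6

Mismatches (1-based): site 1: C→G; site 5: A→G; site 6: T→G; site 7: C→T; site 8: T→G; site 9: T→C.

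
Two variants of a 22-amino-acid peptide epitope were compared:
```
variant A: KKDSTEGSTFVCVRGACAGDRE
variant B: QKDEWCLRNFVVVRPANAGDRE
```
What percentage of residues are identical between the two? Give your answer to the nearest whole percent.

55%

10 positions differ (1, 4, 5, 6, 7, 8, 9, 12, 15, 17), so 12 of 22 match: 12/22 = 54.55%.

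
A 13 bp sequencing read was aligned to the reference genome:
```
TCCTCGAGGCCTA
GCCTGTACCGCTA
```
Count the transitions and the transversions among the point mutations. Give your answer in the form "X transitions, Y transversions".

0 transitions, 6 transversions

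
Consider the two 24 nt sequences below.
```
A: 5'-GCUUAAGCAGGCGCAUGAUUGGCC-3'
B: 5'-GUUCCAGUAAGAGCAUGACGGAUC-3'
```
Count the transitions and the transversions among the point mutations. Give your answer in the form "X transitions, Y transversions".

Transitions (purine↔purine or pyrimidine↔pyrimidine): 2 C→U, 4 U→C, 8 C→U, 10 G→A, 19 U→C, 22 G→A, 23 C→U.
Transversions (purine↔pyrimidine): 5 A→C, 12 C→A, 20 U→G.

7 transitions, 3 transversions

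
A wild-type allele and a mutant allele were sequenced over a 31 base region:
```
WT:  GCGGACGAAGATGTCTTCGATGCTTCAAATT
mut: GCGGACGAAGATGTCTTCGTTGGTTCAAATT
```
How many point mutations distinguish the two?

2

Comparing position by position, 2 sites differ: 20 (A/T), 23 (C/G).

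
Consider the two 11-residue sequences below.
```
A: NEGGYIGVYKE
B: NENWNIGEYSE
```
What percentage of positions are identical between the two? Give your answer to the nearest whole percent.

5 positions differ (3, 4, 5, 8, 10), so 6 of 11 match: 6/11 = 54.55%.

55%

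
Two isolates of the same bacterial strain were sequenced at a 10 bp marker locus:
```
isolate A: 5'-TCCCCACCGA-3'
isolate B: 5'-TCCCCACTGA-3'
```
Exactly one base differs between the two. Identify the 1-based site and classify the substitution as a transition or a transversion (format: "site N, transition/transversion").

site 8, transition

The sequences differ only at site 8: C→T (pyrimidine→pyrimidine), a transition.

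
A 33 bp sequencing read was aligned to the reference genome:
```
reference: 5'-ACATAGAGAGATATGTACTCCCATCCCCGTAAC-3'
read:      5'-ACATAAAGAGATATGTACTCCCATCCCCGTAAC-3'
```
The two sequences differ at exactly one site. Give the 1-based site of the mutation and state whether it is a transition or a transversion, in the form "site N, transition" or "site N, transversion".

site 6, transition

Site 6 changes G→A. G is a purine and A is a purine, so this is a transition.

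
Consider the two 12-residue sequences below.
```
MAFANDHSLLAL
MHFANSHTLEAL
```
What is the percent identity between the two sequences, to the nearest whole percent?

Mismatches at positions 2, 6, 8, 10 (1-based): 4 of 12.
Identical positions: 8/12 = 66.67% → 67%.

67%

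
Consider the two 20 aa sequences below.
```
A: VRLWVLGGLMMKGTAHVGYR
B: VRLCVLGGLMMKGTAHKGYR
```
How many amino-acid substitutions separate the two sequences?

2

The sequences differ at positions 4, 17 (1-based) — 2 in total.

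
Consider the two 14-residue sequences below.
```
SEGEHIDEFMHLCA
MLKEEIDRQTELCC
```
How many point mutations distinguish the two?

9

The sequences differ at residues 1, 2, 3, 5, 8, 9, 10, 11, 14 (1-based) — 9 in total.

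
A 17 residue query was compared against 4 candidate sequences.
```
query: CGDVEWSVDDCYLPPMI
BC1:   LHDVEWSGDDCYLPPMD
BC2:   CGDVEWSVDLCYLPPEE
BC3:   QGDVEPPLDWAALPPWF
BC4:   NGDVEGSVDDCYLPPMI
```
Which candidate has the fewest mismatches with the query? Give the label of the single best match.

Hamming distances to query — BC1: 4; BC2: 3; BC3: 9; BC4: 2.
Smallest is BC4 with 2 mismatches.

BC4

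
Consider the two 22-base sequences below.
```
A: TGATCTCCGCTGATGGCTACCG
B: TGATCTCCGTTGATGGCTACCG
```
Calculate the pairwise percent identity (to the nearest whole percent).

95%

Mismatch at position 10 (1-based): 1 of 22.
Identical positions: 21/22 = 95.45% → 95%.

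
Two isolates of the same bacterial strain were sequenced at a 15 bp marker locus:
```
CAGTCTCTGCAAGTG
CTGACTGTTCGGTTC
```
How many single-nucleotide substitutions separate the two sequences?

Comparing position by position, 8 bases differ: 2 (A/T), 4 (T/A), 7 (C/G), 9 (G/T), 11 (A/G), 12 (A/G), 13 (G/T), 15 (G/C).

8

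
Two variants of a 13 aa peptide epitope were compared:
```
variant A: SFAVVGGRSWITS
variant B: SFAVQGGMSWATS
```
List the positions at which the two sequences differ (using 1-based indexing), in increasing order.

5, 8, 11

Differences at position 5 (V→Q), position 8 (R→M), position 11 (I→A).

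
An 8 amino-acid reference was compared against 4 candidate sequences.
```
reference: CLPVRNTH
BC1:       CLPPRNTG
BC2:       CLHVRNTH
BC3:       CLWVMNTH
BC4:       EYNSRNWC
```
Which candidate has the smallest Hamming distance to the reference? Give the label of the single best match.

BC1 differs at 2 positions; BC2 differs at 1 position; BC3 differs at 2 positions; BC4 differs at 6 positions. The closest is BC2.

BC2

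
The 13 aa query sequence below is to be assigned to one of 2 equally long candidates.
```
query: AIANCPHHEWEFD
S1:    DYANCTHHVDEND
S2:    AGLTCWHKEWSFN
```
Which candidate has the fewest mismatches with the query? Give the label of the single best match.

S1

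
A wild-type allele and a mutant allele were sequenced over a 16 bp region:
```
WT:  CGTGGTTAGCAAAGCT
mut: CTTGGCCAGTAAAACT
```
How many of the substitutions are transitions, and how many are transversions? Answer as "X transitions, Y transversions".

4 transitions, 1 transversion

Mismatches (1-based):
position 2: G→T (purine→pyrimidine, transversion)
position 6: T→C (pyrimidine→pyrimidine, transition)
position 7: T→C (pyrimidine→pyrimidine, transition)
position 10: C→T (pyrimidine→pyrimidine, transition)
position 14: G→A (purine→purine, transition)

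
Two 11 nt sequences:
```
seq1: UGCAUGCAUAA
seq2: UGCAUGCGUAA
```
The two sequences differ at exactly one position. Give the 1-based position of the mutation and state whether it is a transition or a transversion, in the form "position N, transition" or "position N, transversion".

position 8, transition

The sequences differ only at position 8: A→G (purine→purine), a transition.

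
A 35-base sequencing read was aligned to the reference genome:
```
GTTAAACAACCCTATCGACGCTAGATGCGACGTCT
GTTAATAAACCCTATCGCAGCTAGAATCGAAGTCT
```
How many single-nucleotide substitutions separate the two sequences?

The sequences differ at sites 6, 7, 18, 19, 26, 27, 31 (1-based) — 7 in total.

7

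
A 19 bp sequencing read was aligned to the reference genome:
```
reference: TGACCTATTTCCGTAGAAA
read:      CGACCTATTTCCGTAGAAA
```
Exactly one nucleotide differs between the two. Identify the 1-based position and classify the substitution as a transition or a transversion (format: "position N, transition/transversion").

position 1, transition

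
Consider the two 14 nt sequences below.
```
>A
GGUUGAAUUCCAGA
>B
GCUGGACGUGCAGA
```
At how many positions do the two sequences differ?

Mismatches (1-based): position 2: G→C; position 4: U→G; position 7: A→C; position 8: U→G; position 10: C→G.

5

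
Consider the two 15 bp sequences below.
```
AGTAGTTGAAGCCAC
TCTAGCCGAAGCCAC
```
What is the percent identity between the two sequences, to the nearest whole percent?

73%

4 positions differ (1, 2, 6, 7), so 11 of 15 match: 11/15 = 73.33%.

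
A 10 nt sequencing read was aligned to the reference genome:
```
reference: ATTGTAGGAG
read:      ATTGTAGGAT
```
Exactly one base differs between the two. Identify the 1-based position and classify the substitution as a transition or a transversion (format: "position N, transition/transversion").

Position 10 changes G→T. G is a purine and T is a pyrimidine, so this is a transversion.

position 10, transversion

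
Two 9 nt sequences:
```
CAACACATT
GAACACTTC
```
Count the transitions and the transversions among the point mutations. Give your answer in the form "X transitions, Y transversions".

1 transition, 2 transversions

Transitions (purine↔purine or pyrimidine↔pyrimidine): 9 T→C.
Transversions (purine↔pyrimidine): 1 C→G, 7 A→T.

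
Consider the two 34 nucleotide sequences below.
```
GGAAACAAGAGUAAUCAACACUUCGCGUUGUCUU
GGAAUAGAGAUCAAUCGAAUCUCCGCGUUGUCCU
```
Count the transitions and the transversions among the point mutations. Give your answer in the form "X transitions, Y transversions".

5 transitions, 5 transversions

Transitions (purine↔purine or pyrimidine↔pyrimidine): 7 A→G, 12 U→C, 17 A→G, 23 U→C, 33 U→C.
Transversions (purine↔pyrimidine): 5 A→U, 6 C→A, 11 G→U, 19 C→A, 20 A→U.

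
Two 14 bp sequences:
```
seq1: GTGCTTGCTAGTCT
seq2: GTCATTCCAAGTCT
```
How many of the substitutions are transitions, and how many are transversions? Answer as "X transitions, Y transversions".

Transitions (purine↔purine or pyrimidine↔pyrimidine): none.
Transversions (purine↔pyrimidine): 3 G→C, 4 C→A, 7 G→C, 9 T→A.

0 transitions, 4 transversions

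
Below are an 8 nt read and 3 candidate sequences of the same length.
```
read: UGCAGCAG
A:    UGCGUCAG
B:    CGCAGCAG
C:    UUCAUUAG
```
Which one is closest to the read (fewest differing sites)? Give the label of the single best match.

Hamming distances to read — A: 2; B: 1; C: 3.
Smallest is B with 1 mismatch.

B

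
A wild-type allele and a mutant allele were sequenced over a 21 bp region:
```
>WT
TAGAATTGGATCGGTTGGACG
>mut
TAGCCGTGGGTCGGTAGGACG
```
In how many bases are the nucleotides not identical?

5

The sequences differ at bases 4, 5, 6, 10, 16 (1-based) — 5 in total.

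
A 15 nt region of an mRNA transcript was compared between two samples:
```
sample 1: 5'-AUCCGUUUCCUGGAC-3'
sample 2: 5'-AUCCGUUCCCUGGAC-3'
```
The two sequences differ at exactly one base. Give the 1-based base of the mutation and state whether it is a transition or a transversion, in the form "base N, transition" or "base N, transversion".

base 8, transition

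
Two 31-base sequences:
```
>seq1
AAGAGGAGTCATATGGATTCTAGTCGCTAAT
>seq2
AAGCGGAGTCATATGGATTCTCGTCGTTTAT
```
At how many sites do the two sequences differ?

4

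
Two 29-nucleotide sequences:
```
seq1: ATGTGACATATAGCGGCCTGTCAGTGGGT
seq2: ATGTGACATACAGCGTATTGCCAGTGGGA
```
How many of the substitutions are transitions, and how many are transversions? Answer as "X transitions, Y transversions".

Mismatches (1-based):
position 11: T→C (pyrimidine→pyrimidine, transition)
position 16: G→T (purine→pyrimidine, transversion)
position 17: C→A (pyrimidine→purine, transversion)
position 18: C→T (pyrimidine→pyrimidine, transition)
position 21: T→C (pyrimidine→pyrimidine, transition)
position 29: T→A (pyrimidine→purine, transversion)

3 transitions, 3 transversions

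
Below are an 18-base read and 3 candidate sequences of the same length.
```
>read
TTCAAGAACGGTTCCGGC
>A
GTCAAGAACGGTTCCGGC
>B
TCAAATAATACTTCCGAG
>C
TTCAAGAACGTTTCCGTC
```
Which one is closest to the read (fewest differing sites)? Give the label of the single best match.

A differs at 1 site; B differs at 8 sites; C differs at 2 sites. The closest is A.

A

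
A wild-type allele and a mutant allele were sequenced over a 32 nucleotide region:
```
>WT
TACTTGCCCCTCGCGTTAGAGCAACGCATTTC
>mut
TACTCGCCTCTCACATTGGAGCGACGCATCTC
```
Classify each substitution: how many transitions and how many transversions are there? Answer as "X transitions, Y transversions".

Transitions (purine↔purine or pyrimidine↔pyrimidine): 5 T→C, 9 C→T, 13 G→A, 15 G→A, 18 A→G, 23 A→G, 30 T→C.
Transversions (purine↔pyrimidine): none.

7 transitions, 0 transversions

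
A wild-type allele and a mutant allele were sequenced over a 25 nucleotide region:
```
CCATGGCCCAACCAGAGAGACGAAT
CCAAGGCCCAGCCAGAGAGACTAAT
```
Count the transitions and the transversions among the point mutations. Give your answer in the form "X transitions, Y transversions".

Mismatches (1-based):
base 4: T→A (pyrimidine→purine, transversion)
base 11: A→G (purine→purine, transition)
base 22: G→T (purine→pyrimidine, transversion)

1 transition, 2 transversions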